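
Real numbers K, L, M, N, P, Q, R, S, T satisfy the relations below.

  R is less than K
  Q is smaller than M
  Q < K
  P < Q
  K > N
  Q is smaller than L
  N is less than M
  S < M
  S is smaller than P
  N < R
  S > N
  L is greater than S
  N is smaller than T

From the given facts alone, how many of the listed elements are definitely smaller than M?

4

The elements the relations force below M are N, S, P, Q — no chain reaches any other.
That is 4.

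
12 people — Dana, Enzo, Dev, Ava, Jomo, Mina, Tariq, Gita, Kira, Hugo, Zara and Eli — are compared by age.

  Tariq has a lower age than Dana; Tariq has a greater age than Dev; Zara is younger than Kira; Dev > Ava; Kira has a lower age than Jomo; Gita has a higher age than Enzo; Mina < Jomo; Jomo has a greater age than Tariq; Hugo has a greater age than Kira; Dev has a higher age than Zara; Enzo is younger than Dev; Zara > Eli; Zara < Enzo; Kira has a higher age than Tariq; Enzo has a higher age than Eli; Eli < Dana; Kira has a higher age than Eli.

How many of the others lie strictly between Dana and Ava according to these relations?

2

Chaining upward from Ava reaches: Dev, Tariq, Kira, Jomo, Hugo.
Chaining downward from Dana reaches: Eli, Zara, Enzo, Dev, Tariq.
Strictly between Ava and Dana are those in both lists: Dev, Tariq — 2 elements.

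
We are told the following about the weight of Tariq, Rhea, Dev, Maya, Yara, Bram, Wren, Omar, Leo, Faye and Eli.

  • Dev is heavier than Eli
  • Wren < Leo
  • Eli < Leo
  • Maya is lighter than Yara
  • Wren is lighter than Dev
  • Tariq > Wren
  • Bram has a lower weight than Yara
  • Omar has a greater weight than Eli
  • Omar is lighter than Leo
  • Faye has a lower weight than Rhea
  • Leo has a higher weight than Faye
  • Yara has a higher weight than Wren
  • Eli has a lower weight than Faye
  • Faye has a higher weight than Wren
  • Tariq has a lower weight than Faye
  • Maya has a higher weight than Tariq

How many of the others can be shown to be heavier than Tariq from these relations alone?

5

Directly above Tariq: Maya, Faye.
One step further: Rhea, Yara, Leo (5 so far).
No other element is forced above Tariq by the given relations, so the count is 5.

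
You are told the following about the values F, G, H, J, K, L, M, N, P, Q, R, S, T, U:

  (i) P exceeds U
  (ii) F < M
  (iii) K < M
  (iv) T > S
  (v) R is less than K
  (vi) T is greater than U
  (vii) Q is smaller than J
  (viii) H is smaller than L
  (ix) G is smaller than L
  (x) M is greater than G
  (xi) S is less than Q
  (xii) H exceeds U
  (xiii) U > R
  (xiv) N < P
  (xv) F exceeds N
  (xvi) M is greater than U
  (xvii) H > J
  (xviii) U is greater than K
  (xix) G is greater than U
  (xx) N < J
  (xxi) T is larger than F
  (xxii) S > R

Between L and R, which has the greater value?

Link the given pairs in sequence: R < S; S < Q; Q < J; J < H; H < L.
Chaining these gives R < S < Q < J < H < L.
So R < L; L is the larger of the two.

L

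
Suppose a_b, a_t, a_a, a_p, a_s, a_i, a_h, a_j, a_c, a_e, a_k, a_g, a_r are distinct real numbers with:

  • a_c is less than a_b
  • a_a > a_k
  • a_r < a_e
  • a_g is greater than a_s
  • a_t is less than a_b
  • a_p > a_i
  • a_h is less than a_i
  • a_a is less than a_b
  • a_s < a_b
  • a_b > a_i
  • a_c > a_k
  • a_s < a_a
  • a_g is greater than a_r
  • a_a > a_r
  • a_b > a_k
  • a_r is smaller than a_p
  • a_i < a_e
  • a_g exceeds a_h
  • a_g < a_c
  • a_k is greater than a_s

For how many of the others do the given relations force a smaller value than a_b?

The elements the relations force below a_b are a_s, a_h, a_t, a_r, a_g, a_k, a_c, a_i, a_a — no chain reaches any other.
That is 9.

9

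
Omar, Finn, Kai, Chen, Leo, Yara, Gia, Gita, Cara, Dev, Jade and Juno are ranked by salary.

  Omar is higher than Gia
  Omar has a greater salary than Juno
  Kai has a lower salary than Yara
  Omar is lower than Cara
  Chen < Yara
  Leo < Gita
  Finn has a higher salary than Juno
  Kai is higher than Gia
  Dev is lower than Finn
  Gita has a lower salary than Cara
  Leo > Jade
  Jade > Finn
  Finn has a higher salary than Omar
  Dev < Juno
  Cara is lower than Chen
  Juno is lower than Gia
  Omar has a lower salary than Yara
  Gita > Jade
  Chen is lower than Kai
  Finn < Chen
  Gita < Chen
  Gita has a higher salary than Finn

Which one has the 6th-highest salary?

The consecutive relations fix a unique order: Dev < Juno < Gia < Omar < Finn < Jade < Leo < Gita < Cara < Chen < Kai < Yara.
The 6th largest is Leo.

Leo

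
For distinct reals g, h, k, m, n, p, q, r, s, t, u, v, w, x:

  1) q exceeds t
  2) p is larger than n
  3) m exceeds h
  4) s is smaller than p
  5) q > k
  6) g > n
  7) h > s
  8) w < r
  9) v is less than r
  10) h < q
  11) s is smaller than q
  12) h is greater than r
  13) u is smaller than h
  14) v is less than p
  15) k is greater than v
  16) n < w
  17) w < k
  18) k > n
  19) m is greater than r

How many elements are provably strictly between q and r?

1

Chaining upward from r reaches: h, m.
Chaining downward from q reaches: v, u, n, s, t, w, k, h.
Strictly between r and q are those in both lists: h — 1 element.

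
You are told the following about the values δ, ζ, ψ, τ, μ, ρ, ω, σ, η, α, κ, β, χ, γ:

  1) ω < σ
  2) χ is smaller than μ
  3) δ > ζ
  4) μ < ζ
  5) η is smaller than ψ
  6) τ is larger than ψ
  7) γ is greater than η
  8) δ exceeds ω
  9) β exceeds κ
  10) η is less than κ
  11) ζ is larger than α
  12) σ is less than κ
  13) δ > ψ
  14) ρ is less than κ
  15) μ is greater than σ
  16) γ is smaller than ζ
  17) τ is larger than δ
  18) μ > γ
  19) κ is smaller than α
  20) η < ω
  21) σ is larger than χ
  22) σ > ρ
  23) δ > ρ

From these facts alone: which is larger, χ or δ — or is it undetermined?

The relevant relations are χ < σ; σ < μ; μ < ζ; ζ < δ.
Chaining these gives χ < σ < μ < ζ < δ.
So δ is larger.

δ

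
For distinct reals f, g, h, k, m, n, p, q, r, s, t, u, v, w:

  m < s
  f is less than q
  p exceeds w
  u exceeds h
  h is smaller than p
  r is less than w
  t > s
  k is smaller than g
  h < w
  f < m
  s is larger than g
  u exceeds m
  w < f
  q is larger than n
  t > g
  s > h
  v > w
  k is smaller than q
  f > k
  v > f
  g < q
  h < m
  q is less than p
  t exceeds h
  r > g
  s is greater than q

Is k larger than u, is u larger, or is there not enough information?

Link the given pairs in sequence: k < g; g < r; r < w; w < f; f < m; m < u.
Chaining these gives k < g < r < w < f < m < u.
So u is larger.

u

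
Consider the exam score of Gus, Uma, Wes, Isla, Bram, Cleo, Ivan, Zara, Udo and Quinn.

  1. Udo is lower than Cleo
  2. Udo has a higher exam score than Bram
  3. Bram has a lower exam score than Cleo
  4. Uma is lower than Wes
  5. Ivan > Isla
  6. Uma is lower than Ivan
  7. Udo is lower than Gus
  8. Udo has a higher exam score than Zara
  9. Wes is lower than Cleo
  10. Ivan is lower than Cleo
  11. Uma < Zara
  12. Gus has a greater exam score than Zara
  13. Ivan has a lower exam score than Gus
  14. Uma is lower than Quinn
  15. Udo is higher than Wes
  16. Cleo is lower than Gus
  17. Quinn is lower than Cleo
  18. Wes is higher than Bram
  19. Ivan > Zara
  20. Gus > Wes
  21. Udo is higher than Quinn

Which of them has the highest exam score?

Chaining downward from Gus: directly below it, Zara, Wes, Udo, Ivan, Cleo; then Bram, Uma, Quinn, Isla.
That covers every other element, and nothing is given above Gus, so Gus is the highest exam score.

Gus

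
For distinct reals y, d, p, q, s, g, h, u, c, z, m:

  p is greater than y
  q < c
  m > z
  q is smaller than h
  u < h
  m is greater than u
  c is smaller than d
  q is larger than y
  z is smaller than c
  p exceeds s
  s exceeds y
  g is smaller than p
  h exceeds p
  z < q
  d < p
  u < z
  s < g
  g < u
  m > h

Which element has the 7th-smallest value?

The consecutive relations fix a unique order: y < s < g < u < z < q < c < d < p < h < m.
Counting 7 from the smallest end gives c.

c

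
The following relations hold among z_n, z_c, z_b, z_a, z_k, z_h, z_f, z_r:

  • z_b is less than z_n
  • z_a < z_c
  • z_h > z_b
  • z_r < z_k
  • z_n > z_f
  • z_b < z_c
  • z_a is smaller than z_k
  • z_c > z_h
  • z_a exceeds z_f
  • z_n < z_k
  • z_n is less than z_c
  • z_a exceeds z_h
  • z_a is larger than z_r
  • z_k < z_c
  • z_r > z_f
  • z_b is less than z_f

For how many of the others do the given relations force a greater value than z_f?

From z_f the given relations immediately reach z_r, z_a, z_n.
From those, z_k, z_c — 5 in total.
No other element is forced above z_f by the given relations, so the count is 5.

5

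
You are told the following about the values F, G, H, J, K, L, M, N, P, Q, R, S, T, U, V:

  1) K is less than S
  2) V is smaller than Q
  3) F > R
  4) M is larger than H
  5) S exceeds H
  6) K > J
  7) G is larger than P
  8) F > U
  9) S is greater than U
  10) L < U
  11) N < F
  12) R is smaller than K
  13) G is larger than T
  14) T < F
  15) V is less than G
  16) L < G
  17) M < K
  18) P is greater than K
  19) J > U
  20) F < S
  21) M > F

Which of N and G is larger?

N < F < M < K < P < G, by transitivity through F, M, K, P.
So N < G; G is the larger of the two.

G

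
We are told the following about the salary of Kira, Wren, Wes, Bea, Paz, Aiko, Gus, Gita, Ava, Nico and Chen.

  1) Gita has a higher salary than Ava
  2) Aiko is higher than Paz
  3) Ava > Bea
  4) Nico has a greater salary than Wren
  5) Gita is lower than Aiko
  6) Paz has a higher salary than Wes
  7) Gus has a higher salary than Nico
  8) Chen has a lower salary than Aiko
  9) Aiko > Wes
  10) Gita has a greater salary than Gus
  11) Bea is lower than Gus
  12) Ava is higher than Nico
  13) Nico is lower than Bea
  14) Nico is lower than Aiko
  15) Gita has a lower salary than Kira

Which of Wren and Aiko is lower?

Wren

Following the relations from Wren: Wren < Nico < Bea < Ava < Gita < Aiko.
So Wren < Aiko; Wren is the lower of the two.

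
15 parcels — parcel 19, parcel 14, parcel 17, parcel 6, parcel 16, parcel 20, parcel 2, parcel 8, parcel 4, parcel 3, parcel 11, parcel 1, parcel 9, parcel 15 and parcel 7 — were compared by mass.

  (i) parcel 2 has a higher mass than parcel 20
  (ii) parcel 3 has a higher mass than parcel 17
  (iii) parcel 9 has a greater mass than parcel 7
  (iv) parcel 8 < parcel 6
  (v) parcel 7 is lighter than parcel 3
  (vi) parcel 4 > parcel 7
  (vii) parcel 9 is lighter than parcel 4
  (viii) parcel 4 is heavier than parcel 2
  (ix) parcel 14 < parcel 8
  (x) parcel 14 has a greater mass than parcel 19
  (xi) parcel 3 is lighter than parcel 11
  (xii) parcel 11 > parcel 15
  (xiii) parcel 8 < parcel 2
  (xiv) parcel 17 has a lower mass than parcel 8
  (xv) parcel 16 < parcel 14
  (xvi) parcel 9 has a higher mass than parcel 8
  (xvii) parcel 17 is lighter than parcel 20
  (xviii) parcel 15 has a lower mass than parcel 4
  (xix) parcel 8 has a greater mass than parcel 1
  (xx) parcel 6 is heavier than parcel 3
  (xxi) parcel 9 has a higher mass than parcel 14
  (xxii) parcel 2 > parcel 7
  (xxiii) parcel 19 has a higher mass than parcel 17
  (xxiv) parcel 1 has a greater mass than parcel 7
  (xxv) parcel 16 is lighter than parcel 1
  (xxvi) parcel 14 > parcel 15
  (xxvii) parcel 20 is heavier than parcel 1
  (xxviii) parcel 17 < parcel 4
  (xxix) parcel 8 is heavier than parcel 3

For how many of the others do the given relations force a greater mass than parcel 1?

From parcel 1 the given relations immediately reach parcel 8, parcel 20.
From those, parcel 6, parcel 2, parcel 9 — 5 in total.
From those, parcel 4 — 6 in total.
No other element is forced above parcel 1 by the given relations, so the count is 6.

6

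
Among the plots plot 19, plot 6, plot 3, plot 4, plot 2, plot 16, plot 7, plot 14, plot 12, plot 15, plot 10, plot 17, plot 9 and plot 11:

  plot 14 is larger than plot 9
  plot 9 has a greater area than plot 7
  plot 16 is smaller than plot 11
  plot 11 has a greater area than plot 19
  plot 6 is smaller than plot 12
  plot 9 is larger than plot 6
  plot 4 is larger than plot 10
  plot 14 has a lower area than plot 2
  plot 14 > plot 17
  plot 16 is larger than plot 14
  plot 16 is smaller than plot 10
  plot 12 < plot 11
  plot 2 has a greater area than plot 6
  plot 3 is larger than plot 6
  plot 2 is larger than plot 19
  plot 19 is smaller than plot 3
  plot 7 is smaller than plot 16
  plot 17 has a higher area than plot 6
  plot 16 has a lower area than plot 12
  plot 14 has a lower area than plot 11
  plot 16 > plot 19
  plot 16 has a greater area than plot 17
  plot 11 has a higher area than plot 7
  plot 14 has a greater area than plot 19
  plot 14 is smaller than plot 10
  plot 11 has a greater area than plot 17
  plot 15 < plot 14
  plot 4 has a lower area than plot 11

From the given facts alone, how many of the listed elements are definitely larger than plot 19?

8

The elements the relations force above plot 19 are plot 14, plot 16, plot 12, plot 10, plot 4, plot 2, plot 11, plot 3 — no chain reaches any other.
That is 8.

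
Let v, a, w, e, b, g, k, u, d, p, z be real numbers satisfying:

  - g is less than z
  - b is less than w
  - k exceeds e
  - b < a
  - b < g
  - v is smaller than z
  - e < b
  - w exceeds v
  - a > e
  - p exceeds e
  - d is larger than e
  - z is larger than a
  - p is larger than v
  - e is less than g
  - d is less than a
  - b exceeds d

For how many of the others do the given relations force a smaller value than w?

4

Directly below w: b, v.
One step further: e, d (4 so far).
Nothing else is reachable below w; 4 in all.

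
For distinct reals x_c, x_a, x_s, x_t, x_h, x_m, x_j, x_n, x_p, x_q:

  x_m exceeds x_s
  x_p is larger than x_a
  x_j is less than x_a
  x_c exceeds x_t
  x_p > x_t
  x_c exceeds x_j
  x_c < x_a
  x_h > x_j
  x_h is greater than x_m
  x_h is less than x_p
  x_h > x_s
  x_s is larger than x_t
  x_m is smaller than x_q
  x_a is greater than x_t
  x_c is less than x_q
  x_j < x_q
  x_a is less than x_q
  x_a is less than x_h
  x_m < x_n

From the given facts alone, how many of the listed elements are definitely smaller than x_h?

From x_h the given relations immediately reach x_j, x_s, x_m, x_a.
From those, x_t, x_c — 6 in total.
Nothing else is reachable below x_h; 6 in all.

6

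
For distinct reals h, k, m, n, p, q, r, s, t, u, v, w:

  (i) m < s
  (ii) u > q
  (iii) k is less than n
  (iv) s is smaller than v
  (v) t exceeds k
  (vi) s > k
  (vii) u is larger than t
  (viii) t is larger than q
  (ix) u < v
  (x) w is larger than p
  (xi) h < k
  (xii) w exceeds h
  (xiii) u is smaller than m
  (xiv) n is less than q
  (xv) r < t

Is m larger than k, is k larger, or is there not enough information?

k < n < q < t < u < m, by transitivity through n, q, t, u.
So m is larger.

m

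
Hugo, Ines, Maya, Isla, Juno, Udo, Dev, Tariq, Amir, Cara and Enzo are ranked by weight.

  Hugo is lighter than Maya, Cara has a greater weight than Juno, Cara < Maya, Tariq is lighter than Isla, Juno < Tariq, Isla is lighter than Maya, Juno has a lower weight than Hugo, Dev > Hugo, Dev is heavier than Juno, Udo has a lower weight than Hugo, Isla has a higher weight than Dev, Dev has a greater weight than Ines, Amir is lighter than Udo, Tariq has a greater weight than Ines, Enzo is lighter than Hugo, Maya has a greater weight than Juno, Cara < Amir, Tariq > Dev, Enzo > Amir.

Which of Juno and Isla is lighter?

The relevant relations are Juno < Cara; Cara < Amir; Amir < Enzo; Enzo < Hugo; Hugo < Dev; Dev < Tariq; Tariq < Isla.
Chaining these gives Juno < Cara < Amir < Enzo < Hugo < Dev < Tariq < Isla.
So Juno < Isla; Juno is the lighter of the two.

Juno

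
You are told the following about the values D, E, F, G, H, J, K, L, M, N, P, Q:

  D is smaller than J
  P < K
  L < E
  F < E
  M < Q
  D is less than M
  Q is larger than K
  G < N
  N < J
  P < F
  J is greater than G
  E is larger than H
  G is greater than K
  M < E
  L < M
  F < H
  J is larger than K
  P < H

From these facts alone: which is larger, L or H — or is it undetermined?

Following every chain through L: above L we get M, Q, E.
H is not reached, and no chain runs the other way from H to L.
So the given relations leave the order of L and H undetermined.

undetermined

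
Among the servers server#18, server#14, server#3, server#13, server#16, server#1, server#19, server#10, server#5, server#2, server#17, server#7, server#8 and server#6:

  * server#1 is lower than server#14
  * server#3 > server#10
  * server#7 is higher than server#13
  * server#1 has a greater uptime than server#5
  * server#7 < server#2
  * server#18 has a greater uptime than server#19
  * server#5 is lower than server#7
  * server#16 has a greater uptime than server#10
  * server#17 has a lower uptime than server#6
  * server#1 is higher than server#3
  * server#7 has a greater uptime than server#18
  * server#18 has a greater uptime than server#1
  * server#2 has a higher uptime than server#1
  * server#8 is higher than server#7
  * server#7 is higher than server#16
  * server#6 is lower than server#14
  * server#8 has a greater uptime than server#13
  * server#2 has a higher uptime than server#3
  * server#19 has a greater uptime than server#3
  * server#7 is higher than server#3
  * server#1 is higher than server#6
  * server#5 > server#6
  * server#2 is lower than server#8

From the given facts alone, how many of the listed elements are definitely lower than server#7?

10

From server#7 the given relations immediately reach server#13, server#16, server#5, server#3, server#18.
From those, server#10, server#6, server#1, server#19 — 9 in total.
From those, server#17 — 10 in total.
No other element is forced below server#7 by the given relations, so the count is 10.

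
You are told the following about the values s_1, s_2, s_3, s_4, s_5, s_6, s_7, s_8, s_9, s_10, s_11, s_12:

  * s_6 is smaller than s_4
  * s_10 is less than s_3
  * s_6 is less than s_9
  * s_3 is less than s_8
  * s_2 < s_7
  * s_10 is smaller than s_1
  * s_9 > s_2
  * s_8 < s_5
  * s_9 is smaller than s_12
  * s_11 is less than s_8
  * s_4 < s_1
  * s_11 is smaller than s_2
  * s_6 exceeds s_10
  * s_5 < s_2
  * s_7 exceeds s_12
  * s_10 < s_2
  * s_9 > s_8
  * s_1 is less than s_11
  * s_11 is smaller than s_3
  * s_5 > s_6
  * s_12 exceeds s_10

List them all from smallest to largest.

The consecutive links are each given: s_10 < s_6; s_6 < s_4; s_4 < s_1; s_1 < s_11; s_11 < s_3; s_3 < s_8; s_8 < s_5; s_5 < s_2; s_2 < s_9; s_9 < s_12; s_12 < s_7.

s_10 < s_6 < s_4 < s_1 < s_11 < s_3 < s_8 < s_5 < s_2 < s_9 < s_12 < s_7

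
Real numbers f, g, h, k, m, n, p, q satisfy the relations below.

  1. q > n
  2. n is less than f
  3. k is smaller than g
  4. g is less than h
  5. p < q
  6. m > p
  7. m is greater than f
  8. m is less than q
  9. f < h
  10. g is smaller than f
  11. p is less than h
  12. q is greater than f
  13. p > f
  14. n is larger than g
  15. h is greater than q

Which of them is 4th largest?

p

Chaining the given pairs: k < g < n < f < p < m < q < h.
Counting 4 from the largest end gives p.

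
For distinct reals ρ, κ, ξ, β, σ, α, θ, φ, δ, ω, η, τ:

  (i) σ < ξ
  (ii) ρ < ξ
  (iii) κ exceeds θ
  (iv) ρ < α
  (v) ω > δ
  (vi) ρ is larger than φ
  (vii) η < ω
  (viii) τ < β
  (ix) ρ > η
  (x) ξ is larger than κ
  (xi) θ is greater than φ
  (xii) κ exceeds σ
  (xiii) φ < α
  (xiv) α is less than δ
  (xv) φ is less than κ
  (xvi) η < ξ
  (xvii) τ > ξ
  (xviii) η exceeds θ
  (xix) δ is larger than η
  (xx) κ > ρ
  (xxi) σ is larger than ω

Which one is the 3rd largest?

Piecing the relations together gives one ordering: φ < θ < η < ρ < α < δ < ω < σ < κ < ξ < τ < β.
The 3rd largest is ξ.

ξ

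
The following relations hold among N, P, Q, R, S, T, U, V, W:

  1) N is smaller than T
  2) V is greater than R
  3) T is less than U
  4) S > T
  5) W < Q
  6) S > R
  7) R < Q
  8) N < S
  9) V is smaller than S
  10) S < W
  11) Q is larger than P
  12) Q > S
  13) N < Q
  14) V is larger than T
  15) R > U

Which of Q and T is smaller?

T < U and U < R give T < R.
Then R < V extends the chain to V.
With V < S: T < U < R < V < S.
Then S < W extends the chain to W.
With W < Q: T < U < R < V < S < W < Q.
So T < Q; T is the smaller of the two.

T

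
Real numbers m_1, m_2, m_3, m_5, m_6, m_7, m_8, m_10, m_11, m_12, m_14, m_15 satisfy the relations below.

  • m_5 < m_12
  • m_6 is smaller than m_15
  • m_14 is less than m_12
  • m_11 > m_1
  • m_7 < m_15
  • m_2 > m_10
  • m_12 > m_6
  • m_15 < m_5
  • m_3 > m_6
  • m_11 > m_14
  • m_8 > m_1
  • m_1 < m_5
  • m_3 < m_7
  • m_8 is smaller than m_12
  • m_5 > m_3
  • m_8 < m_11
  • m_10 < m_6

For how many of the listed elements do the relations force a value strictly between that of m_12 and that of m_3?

The relations place m_3 below m_12. An element lies strictly between them when it is forced above m_3 and also forced below m_12.
Above m_3: {m_7, m_15, m_5}. Below m_12: {m_10, m_14, m_1, m_6, m_8, m_7, m_15, m_5}.
Intersection: {m_7, m_15, m_5} — 3.

3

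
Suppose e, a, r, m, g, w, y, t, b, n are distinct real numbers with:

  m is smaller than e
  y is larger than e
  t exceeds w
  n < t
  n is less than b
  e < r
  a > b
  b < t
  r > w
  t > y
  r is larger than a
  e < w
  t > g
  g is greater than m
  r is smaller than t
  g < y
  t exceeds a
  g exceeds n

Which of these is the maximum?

m is not greatest since m < e; n is not greatest since n < g; g is not greatest since g < t; e is not greatest since e < r; b is not greatest since b < t; y is not greatest since y < t; w is not greatest since w < r; a is not greatest since a < t; r is not greatest since r < t.
Only t has nothing above it, so t is the maximum.

t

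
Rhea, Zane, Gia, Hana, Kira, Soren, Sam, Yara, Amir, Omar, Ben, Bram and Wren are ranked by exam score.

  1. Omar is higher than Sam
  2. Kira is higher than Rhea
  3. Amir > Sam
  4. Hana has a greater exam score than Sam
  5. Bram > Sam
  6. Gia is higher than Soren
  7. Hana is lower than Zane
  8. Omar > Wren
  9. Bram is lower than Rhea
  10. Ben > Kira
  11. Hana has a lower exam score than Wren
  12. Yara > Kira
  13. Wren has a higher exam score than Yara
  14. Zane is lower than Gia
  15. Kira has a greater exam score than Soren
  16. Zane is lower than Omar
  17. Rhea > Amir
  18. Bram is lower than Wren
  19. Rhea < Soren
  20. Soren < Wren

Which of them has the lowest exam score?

Sam

Hana is not least since Sam < Hana; Bram is not least since Sam < Bram; Amir is not least since Sam < Amir; Rhea is not least since Amir < Rhea; Soren is not least since Rhea < Soren; Kira is not least since Rhea < Kira; Yara is not least since Kira < Yara; Zane is not least since Hana < Zane; Wren is not least since Hana < Wren; Gia is not least since Soren < Gia; Omar is not least since Wren < Omar; Ben is not least since Kira < Ben.
Only Sam has nothing below it, so Sam is the lowest exam score.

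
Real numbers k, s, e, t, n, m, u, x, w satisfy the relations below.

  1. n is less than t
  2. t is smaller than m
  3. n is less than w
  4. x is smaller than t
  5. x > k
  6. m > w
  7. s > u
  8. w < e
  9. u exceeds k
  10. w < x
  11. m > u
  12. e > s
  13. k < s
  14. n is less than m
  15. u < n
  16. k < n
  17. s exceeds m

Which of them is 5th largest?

The consecutive relations fix a unique order: k < u < n < w < x < t < m < s < e.
Counting 5 from the largest end gives x.

x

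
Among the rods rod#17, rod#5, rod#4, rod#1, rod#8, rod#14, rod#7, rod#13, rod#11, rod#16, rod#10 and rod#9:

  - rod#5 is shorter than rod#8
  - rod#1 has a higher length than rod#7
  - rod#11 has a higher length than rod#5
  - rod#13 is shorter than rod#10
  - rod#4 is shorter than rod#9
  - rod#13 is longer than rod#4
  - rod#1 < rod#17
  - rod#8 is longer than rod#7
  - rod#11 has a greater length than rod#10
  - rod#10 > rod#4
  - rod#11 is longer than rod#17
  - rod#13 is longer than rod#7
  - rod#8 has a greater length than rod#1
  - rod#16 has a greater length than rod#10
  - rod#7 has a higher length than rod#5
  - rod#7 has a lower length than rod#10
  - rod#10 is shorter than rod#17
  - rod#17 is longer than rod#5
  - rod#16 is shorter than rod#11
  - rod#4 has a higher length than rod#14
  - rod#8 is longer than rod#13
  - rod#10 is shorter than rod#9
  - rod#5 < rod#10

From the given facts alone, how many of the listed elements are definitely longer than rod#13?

Directly above rod#13: rod#10, rod#8.
One step further: rod#16, rod#17, rod#11, rod#9 (6 so far).
Nothing else is reachable above rod#13; 6 in all.

6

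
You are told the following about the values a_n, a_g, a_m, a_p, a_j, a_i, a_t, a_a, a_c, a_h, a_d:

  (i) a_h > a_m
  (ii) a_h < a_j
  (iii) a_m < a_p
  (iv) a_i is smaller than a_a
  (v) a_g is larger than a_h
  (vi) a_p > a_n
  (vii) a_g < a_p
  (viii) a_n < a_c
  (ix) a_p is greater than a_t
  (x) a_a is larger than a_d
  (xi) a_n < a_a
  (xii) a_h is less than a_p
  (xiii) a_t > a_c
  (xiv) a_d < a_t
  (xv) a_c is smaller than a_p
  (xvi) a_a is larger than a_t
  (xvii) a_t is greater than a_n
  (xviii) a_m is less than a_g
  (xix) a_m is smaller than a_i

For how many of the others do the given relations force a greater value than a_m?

6

Directly above a_m: a_h, a_i, a_g, a_p.
One step further: a_j, a_a (6 so far).
No other element is forced above a_m by the given relations, so the count is 6.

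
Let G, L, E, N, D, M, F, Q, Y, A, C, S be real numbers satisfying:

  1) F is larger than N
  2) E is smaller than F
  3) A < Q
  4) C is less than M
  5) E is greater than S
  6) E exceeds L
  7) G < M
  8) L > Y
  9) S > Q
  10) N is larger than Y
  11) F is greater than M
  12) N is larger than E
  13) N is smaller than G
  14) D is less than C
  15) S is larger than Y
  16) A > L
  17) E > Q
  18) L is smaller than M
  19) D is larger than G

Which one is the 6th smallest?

The consecutive relations fix a unique order: Y < L < A < Q < S < E < N < G < D < C < M < F.
The 6th smallest is E.

E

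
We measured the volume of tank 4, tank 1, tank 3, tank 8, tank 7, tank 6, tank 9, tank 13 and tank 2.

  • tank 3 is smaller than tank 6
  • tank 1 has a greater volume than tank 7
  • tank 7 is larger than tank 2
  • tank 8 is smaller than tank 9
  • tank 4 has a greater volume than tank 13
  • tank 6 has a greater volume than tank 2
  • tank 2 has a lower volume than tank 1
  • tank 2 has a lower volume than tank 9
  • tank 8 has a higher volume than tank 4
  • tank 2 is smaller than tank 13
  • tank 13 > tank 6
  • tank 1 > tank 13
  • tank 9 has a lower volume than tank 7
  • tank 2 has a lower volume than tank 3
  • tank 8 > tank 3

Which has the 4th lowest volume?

tank 13

Piecing the relations together gives one ordering: tank 2 < tank 3 < tank 6 < tank 13 < tank 4 < tank 8 < tank 9 < tank 7 < tank 1.
Counting 4 from the smallest end gives tank 13.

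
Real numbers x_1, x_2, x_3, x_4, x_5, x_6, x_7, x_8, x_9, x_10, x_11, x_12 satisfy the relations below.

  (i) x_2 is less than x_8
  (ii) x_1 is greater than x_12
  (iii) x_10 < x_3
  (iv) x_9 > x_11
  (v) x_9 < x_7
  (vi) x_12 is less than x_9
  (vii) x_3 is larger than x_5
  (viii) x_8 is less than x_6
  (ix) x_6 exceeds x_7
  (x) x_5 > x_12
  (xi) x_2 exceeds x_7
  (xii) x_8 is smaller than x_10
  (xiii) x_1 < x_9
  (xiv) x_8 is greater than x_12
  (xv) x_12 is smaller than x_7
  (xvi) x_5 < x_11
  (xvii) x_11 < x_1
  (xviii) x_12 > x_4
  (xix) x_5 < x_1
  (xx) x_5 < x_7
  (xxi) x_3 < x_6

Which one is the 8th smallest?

x_2

Chaining the given pairs: x_4 < x_12 < x_5 < x_11 < x_1 < x_9 < x_7 < x_2 < x_8 < x_10 < x_3 < x_6.
The 8th smallest is x_2.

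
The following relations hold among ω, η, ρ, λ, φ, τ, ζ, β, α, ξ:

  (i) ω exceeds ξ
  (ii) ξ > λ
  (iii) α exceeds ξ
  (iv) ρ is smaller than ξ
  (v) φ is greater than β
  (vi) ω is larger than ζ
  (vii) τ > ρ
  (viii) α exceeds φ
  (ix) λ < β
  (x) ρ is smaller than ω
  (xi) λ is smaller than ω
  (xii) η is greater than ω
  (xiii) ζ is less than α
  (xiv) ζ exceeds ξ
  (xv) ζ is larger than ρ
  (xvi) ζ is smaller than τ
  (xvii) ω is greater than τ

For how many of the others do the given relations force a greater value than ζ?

4

Directly above ζ: τ, ω, α.
One step further: η (4 so far).
No other element is forced above ζ by the given relations, so the count is 4.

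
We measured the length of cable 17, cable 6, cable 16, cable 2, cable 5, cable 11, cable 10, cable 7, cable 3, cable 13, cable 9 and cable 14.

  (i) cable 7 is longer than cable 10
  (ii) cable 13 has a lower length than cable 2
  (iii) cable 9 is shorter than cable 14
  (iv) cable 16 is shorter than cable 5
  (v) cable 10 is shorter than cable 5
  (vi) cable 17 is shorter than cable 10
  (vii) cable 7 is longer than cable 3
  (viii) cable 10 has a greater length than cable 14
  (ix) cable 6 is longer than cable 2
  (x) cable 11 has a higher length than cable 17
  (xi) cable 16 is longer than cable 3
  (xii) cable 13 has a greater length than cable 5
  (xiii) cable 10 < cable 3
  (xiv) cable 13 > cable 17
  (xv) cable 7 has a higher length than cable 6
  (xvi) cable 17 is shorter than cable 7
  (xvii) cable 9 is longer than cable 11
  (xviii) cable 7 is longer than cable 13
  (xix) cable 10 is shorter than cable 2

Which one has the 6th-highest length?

The consecutive relations fix a unique order: cable 17 < cable 11 < cable 9 < cable 14 < cable 10 < cable 3 < cable 16 < cable 5 < cable 13 < cable 2 < cable 6 < cable 7.
Counting 6 from the largest end gives cable 16.

cable 16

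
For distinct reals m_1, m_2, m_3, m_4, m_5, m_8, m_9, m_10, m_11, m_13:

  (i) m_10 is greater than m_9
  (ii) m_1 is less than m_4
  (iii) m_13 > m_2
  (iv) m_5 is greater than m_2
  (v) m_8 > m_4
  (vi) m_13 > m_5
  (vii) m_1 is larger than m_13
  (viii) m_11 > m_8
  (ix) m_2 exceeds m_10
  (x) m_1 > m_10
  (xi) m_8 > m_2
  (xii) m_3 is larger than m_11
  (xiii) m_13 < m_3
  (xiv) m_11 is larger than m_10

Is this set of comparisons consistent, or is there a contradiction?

The single ordering m_9 < m_10 < m_2 < m_5 < m_13 < m_1 < m_4 < m_8 < m_11 < m_3 satisfies every listed relation, so no contradiction arises.

consistent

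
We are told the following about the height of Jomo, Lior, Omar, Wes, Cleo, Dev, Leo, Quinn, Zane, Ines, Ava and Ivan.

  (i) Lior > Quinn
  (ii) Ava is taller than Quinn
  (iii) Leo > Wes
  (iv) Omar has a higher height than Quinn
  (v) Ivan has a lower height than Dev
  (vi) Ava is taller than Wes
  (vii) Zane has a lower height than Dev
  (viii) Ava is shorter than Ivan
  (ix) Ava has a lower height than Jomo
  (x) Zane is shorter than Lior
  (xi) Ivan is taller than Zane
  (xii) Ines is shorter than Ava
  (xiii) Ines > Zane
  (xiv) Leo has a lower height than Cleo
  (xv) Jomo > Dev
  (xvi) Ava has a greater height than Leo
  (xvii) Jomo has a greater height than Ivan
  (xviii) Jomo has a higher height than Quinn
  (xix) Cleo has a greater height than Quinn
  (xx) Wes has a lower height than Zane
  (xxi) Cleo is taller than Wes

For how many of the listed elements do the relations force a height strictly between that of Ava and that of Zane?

1

The relations place Zane below Ava. An element lies strictly between them when it is forced above Zane and also forced below Ava.
Above Zane: {Ines, Lior, Ivan, Dev, Jomo}. Below Ava: {Wes, Quinn, Leo, Ines}.
Intersection: {Ines} — 1.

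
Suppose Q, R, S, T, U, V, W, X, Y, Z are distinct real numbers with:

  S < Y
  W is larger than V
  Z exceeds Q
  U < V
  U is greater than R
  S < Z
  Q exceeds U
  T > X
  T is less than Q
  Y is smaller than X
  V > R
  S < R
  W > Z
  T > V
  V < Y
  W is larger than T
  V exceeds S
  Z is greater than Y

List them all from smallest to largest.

The consecutive links are each given: S < R; R < U; U < V; V < Y; Y < X; X < T; T < Q; Q < Z; Z < W.

S < R < U < V < Y < X < T < Q < Z < W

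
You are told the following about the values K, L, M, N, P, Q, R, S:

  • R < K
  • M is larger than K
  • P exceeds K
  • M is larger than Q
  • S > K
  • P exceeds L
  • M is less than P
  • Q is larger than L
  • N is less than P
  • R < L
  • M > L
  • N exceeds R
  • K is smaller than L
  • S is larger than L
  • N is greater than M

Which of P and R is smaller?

R

Chaining the given relations: R < K < L < Q < M < P.
So R < P; R is the smaller of the two.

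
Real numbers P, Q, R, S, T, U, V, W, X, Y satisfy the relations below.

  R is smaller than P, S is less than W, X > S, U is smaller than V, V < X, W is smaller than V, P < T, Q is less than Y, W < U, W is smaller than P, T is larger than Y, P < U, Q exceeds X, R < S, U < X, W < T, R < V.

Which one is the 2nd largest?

Piecing the relations together gives one ordering: R < S < W < P < U < V < X < Q < Y < T.
The 2nd largest is Y.

Y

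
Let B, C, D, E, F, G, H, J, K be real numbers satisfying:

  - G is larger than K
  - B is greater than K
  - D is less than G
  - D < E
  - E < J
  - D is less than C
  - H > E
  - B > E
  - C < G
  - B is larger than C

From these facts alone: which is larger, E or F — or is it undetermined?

Following every chain through E: above E we get J, H, B; below E we get D.
F is not reached, and no chain runs the other way from F to E.
So the given relations leave the order of E and F undetermined.

undetermined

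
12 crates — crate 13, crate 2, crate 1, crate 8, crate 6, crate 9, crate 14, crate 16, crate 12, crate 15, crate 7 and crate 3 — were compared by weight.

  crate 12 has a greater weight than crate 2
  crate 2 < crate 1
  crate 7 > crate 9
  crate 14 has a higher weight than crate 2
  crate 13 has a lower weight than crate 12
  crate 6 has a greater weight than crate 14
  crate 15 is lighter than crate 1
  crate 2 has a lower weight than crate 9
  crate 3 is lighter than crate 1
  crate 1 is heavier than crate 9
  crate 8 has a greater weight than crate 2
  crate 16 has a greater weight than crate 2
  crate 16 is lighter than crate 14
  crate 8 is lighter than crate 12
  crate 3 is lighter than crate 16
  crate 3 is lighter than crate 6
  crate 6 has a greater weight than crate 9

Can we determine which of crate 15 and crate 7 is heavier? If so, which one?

undetermined

Following every chain through crate 15: above crate 15 we get crate 1.
crate 7 is not reached, and no chain runs the other way from crate 7 to crate 15.
So the given relations leave the order of crate 15 and crate 7 undetermined.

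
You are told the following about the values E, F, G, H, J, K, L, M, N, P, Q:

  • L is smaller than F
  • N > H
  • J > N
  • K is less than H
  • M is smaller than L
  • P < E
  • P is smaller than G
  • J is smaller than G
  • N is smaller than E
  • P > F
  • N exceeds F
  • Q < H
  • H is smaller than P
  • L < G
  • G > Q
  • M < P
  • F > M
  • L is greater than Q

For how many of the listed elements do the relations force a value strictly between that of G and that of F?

3

Chaining upward from F reaches: N, P, J, E.
Chaining downward from G reaches: M, Q, L, K, H, N, P, J.
Strictly between F and G are those in both lists: N, P, J — 3 elements.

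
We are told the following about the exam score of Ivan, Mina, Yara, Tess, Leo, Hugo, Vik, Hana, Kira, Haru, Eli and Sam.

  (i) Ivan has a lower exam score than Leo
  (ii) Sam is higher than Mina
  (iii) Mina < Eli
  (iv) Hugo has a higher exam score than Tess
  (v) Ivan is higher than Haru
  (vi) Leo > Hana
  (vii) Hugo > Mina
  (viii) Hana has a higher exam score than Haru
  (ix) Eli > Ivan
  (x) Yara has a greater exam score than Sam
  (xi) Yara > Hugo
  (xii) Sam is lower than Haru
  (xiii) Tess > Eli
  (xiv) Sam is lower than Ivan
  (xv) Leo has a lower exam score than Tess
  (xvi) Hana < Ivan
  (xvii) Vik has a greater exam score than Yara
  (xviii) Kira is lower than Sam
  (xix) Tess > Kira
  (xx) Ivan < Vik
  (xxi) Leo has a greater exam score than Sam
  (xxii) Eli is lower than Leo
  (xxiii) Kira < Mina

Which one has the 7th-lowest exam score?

The consecutive relations fix a unique order: Kira < Mina < Sam < Haru < Hana < Ivan < Eli < Leo < Tess < Hugo < Yara < Vik.
Counting 7 from the smallest end gives Eli.

Eli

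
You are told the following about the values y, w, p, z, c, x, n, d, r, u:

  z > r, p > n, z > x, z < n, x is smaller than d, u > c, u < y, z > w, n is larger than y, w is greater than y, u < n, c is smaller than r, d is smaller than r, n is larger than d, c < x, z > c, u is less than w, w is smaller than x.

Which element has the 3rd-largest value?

The consecutive relations fix a unique order: c < u < y < w < x < d < r < z < n < p.
Counting 3 from the largest end gives z.

z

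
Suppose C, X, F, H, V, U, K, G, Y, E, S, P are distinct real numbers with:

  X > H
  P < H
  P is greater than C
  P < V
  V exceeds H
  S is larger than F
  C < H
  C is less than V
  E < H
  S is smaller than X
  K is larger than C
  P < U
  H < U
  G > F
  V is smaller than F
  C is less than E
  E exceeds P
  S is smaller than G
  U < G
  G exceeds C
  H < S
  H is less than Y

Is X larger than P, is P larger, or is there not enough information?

X

Link the given pairs in sequence: P < E; E < H; H < V; V < F; F < S; S < X.
Chaining these gives P < E < H < V < F < S < X.
So X is larger.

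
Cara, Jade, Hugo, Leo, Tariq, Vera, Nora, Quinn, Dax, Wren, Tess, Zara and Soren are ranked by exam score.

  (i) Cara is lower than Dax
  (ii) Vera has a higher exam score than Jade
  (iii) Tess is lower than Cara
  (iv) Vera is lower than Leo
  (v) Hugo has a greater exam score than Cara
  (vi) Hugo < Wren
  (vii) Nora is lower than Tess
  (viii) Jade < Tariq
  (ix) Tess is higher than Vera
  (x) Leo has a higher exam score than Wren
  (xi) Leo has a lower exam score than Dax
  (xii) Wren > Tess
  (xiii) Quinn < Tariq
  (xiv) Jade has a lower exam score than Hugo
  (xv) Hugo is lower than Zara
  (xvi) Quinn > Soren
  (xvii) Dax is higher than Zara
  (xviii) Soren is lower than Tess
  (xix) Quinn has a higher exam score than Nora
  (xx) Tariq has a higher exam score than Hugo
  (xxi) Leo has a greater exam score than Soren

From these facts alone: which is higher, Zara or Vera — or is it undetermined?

Zara

Vera < Tess and Tess < Cara give Vera < Cara.
Then Cara < Hugo extends the chain to Hugo.
With Hugo < Zara: Vera < Tess < Cara < Hugo < Zara.
So Zara is higher.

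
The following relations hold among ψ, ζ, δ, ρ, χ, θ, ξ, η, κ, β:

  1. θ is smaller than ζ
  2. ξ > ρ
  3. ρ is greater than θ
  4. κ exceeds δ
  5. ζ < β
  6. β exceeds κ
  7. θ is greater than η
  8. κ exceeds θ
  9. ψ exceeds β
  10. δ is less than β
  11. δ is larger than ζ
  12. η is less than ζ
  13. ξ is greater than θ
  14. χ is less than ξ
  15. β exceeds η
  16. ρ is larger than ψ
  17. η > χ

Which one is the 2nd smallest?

η

The consecutive relations fix a unique order: χ < η < θ < ζ < δ < κ < β < ψ < ρ < ξ.
The 2nd smallest is η.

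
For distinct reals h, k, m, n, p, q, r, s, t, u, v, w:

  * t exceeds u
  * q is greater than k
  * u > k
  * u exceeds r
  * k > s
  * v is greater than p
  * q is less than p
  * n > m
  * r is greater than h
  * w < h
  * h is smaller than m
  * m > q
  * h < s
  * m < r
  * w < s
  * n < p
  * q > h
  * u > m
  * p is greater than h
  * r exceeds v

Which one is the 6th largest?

The consecutive relations fix a unique order: w < h < s < k < q < m < n < p < v < r < u < t.
Counting 6 from the largest end gives n.

n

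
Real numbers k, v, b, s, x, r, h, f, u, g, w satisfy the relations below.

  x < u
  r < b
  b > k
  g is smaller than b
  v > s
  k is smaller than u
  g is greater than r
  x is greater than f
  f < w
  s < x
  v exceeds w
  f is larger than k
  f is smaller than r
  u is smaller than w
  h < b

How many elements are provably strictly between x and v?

Chaining upward from x reaches: u, w.
Chaining downward from v reaches: k, f, s, u, w.
Strictly between x and v are those in both lists: u, w — 2 elements.

2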